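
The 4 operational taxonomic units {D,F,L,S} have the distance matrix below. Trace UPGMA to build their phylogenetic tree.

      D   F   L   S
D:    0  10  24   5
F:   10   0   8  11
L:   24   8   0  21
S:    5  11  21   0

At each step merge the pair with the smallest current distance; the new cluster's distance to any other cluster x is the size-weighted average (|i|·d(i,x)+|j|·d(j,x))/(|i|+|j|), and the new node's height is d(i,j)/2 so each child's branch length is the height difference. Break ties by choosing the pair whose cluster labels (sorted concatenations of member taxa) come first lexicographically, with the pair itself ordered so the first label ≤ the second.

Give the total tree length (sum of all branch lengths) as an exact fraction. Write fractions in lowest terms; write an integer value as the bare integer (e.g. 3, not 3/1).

23

step 1: merge (D,S) at d=5; branch lengths D→5/2, S→5/2; new cluster DS
  updated: d(DS,F)=21/2, d(DS,L)=45/2
step 2: merge (F,L) at d=8; branch lengths F→4, L→4; new cluster FL
  updated: d(DS,FL)=33/2
step 3: merge (DS,FL) at d=33/2; branch lengths DS→23/4, FL→17/4; new cluster DFLS
final tree: ((D:5/2,S:5/2):23/4,(F:4,L:4):17/4)
total length: 23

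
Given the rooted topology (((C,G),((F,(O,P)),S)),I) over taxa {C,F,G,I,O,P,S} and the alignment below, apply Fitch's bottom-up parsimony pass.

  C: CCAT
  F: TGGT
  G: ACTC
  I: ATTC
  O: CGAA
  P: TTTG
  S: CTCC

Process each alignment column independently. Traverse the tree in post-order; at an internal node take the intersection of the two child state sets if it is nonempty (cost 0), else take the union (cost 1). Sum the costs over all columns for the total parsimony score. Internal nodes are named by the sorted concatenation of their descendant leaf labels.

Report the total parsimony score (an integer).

15

CG@0: {C} ∪ {A} = {A,C} (union, +1)
OP@0: {C} ∪ {T} = {C,T} (union, +1)
FOP@0: {T} ∩ {C,T} = {T} (intersection, +0)
FOPS@0: {T} ∪ {C} = {C,T} (union, +1)
CFGOPS@0: {A,C} ∩ {C,T} = {C} (intersection, +0)
CFGIOPS@0: {C} ∪ {A} = {A,C} (union, +1)
CG@1: {C} ∩ {C} = {C} (intersection, +0)
OP@1: {G} ∪ {T} = {G,T} (union, +1)
FOP@1: {G} ∩ {G,T} = {G} (intersection, +0)
FOPS@1: {G} ∪ {T} = {G,T} (union, +1)
CFGOPS@1: {C} ∪ {G,T} = {C,G,T} (union, +1)
CFGIOPS@1: {C,G,T} ∩ {T} = {T} (intersection, +0)
CG@2: {A} ∪ {T} = {A,T} (union, +1)
OP@2: {A} ∪ {T} = {A,T} (union, +1)
FOP@2: {G} ∪ {A,T} = {A,G,T} (union, +1)
FOPS@2: {A,G,T} ∪ {C} = {A,C,G,T} (union, +1)
CFGOPS@2: {A,T} ∩ {A,C,G,T} = {A,T} (intersection, +0)
CFGIOPS@2: {A,T} ∩ {T} = {T} (intersection, +0)
CG@3: {T} ∪ {C} = {C,T} (union, +1)
OP@3: {A} ∪ {G} = {A,G} (union, +1)
FOP@3: {T} ∪ {A,G} = {A,G,T} (union, +1)
FOPS@3: {A,G,T} ∪ {C} = {A,C,G,T} (union, +1)
CFGOPS@3: {C,T} ∩ {A,C,G,T} = {C,T} (intersection, +0)
CFGIOPS@3: {C,T} ∩ {C} = {C} (intersection, +0)
per-site changes: [4, 3, 4, 4]; total = 15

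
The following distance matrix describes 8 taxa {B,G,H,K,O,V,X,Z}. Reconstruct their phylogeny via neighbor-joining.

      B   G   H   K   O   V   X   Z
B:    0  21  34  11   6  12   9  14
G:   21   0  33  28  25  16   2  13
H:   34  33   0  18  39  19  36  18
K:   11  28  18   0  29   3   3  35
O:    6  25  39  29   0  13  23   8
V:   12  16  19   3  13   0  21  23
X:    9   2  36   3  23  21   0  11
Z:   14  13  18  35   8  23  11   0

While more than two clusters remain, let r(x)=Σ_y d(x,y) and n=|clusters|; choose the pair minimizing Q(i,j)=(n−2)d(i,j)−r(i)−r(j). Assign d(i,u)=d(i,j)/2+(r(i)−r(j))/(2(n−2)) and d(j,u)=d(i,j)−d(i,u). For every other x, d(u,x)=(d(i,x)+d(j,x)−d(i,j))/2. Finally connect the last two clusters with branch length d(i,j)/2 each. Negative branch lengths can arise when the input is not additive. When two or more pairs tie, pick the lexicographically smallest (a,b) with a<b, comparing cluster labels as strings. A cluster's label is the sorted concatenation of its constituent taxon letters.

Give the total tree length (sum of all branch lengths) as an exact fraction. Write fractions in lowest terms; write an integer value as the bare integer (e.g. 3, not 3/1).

1727/32

step 1: merge (G,X) at d=2, Q=-231; branch lengths G→15/4, X→-7/4; new cluster GX
  updated: d(B,GX)=14, d(GX,H)=67/2, d(GX,K)=29/2, d(GX,O)=23, d(GX,V)=35/2, d(GX,Z)=11
step 2: merge (O,Z) at d=8, Q=-187; branch lengths O→49/10, Z→31/10; new cluster OZ
  updated: d(B,OZ)=6, d(GX,OZ)=13, d(H,OZ)=49/2, d(K,OZ)=28, d(OZ,V)=14
step 3: merge (B,OZ) at d=6, Q=-277/2; branch lengths B→31/16, OZ→65/16; new cluster BOZ
  updated: d(BOZ,GX)=21/2, d(BOZ,H)=105/4, d(BOZ,K)=33/2, d(BOZ,V)=10
step 4: merge (BOZ,GX) at d=21/2, Q=-431/4; branch lengths BOZ→25/8, GX→59/8; new cluster BGOXZ
  updated: d(BGOXZ,H)=197/8, d(BGOXZ,K)=41/4, d(BGOXZ,V)=17/2
step 5: merge (BGOXZ,V) at d=17/2, Q=-455/8; branch lengths BGOXZ→239/32, V→33/32; new cluster BGOVXZ
  updated: d(BGOVXZ,H)=281/16, d(BGOVXZ,K)=19/8
step 6: merge (BGOVXZ,H) at d=281/16, Q=-607/16; branch lengths BGOVXZ→31/32, H→531/32; new cluster BGHOVXZ
  updated: d(BGHOVXZ,K)=45/32
step 7: merge (BGHOVXZ,K) at d=45/32; branch lengths BGHOVXZ→45/64, K→45/64; new cluster BGHKOVXZ
final tree: (((((B:31/16,(O:49/10,Z:31/10):65/16):25/8,(G:15/4,X:-7/4):59/8):239/32,V:33/32):31/32,H:531/32):45/64,K:45/64)
total length: 1727/32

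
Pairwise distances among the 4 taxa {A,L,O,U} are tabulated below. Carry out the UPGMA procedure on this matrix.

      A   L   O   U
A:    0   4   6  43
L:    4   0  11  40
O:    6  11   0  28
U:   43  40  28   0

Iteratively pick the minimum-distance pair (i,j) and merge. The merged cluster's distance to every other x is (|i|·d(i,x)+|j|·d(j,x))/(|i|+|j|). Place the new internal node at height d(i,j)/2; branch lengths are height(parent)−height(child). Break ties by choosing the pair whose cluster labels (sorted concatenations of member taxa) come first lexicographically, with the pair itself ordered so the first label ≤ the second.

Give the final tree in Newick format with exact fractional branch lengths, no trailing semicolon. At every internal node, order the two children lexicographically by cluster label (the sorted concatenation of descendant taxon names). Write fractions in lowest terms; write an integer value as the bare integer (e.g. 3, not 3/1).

1. join A+L (d=4) ⇒ AL; edges |A|=2, |L|=2
  updated: d(AL,O)=17/2, d(AL,U)=83/2
2. join AL+O (d=17/2) ⇒ ALO; edges |AL|=9/4, |O|=17/4
  updated: d(ALO,U)=37
3. join ALO+U (d=37) ⇒ ALOU; edges |ALO|=57/4, |U|=37/2
final tree: (((A:2,L:2):9/4,O:17/4):57/4,U:37/2)
total length: 173/4

(((A:2,L:2):9/4,O:17/4):57/4,U:37/2)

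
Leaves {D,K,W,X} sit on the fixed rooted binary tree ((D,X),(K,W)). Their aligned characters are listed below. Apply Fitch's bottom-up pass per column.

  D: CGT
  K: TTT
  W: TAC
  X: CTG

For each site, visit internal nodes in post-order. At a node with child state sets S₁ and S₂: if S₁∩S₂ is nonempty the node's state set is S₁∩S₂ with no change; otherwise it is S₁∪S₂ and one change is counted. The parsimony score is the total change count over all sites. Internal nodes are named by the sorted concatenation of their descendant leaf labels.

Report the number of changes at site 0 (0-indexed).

1

site 0, node DX: D={C} ∩ X={C} → {C} (+0)
site 0, node KW: K={T} ∩ W={T} → {T} (+0)
site 0, node DKWX: DX={C} ∪ KW={T} → {C,T} (+1)
site 1, node DX: D={G} ∪ X={T} → {G,T} (+1)
site 1, node KW: K={T} ∪ W={A} → {A,T} (+1)
site 1, node DKWX: DX={G,T} ∩ KW={A,T} → {T} (+0)
site 2, node DX: D={T} ∪ X={G} → {G,T} (+1)
site 2, node KW: K={T} ∪ W={C} → {C,T} (+1)
site 2, node DKWX: DX={G,T} ∩ KW={C,T} → {T} (+0)
per-site changes: [1, 2, 2]; total = 5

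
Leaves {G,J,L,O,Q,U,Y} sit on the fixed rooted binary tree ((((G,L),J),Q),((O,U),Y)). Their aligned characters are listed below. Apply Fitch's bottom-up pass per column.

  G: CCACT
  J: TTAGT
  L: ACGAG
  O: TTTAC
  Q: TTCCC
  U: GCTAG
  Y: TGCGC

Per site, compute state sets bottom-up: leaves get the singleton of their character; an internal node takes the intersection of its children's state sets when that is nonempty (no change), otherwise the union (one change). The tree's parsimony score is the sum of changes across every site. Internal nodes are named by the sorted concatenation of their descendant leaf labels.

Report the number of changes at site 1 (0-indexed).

3

GL@0: {C} ∪ {A} = {A,C} (union, +1)
GJL@0: {A,C} ∪ {T} = {A,C,T} (union, +1)
GJLQ@0: {A,C,T} ∩ {T} = {T} (intersection, +0)
OU@0: {T} ∪ {G} = {G,T} (union, +1)
OUY@0: {G,T} ∩ {T} = {T} (intersection, +0)
GJLOQUY@0: {T} ∩ {T} = {T} (intersection, +0)
GL@1: {C} ∩ {C} = {C} (intersection, +0)
GJL@1: {C} ∪ {T} = {C,T} (union, +1)
GJLQ@1: {C,T} ∩ {T} = {T} (intersection, +0)
OU@1: {T} ∪ {C} = {C,T} (union, +1)
OUY@1: {C,T} ∪ {G} = {C,G,T} (union, +1)
GJLOQUY@1: {T} ∩ {C,G,T} = {T} (intersection, +0)
GL@2: {A} ∪ {G} = {A,G} (union, +1)
GJL@2: {A,G} ∩ {A} = {A} (intersection, +0)
GJLQ@2: {A} ∪ {C} = {A,C} (union, +1)
OU@2: {T} ∩ {T} = {T} (intersection, +0)
OUY@2: {T} ∪ {C} = {C,T} (union, +1)
GJLOQUY@2: {A,C} ∩ {C,T} = {C} (intersection, +0)
GL@3: {C} ∪ {A} = {A,C} (union, +1)
GJL@3: {A,C} ∪ {G} = {A,C,G} (union, +1)
GJLQ@3: {A,C,G} ∩ {C} = {C} (intersection, +0)
OU@3: {A} ∩ {A} = {A} (intersection, +0)
OUY@3: {A} ∪ {G} = {A,G} (union, +1)
GJLOQUY@3: {C} ∪ {A,G} = {A,C,G} (union, +1)
GL@4: {T} ∪ {G} = {G,T} (union, +1)
GJL@4: {G,T} ∩ {T} = {T} (intersection, +0)
GJLQ@4: {T} ∪ {C} = {C,T} (union, +1)
OU@4: {C} ∪ {G} = {C,G} (union, +1)
OUY@4: {C,G} ∩ {C} = {C} (intersection, +0)
GJLOQUY@4: {C,T} ∩ {C} = {C} (intersection, +0)
per-site changes: [3, 3, 3, 4, 3]; total = 16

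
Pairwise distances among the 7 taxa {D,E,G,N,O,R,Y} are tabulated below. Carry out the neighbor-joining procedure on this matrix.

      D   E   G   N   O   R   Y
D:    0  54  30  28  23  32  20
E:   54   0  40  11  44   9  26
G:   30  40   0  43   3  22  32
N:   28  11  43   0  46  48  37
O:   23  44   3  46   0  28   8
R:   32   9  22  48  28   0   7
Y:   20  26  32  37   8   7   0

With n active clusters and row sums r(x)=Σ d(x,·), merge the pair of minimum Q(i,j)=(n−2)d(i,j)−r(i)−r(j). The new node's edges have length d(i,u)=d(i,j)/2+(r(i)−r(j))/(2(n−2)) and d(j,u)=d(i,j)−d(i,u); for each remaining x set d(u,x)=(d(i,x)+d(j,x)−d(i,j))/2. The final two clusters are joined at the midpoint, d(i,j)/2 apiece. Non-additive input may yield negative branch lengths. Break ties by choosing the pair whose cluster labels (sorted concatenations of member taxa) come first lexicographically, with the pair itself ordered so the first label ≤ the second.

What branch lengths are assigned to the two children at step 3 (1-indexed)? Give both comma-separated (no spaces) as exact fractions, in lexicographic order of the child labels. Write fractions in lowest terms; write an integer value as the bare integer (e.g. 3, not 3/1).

iteration 1: select E,N (d=11, Q=-342); attach at lengths (13/5, 42/5); label the merged cluster EN
  updated: d(D,EN)=71/2, d(EN,G)=36, d(EN,O)=79/2, d(EN,R)=23, d(EN,Y)=26
iteration 2: select G,O (d=3, Q=-425/2); attach at lengths (67/16, -19/16); label the merged cluster GO
  updated: d(D,GO)=25, d(EN,GO)=145/4, d(GO,R)=47/2, d(GO,Y)=37/2
iteration 3: select D,GO (d=25, Q=-563/4); attach at lengths (337/24, 263/24); label the merged cluster DGO
  updated: d(DGO,EN)=187/8, d(DGO,R)=61/4, d(DGO,Y)=27/4
iteration 4: select DGO,Y (d=27/4, Q=-573/8); attach at lengths (153/32, 63/32); label the merged cluster DGOY
  updated: d(DGOY,EN)=341/16, d(DGOY,R)=31/4
iteration 5: select DGOY,EN (d=341/16, Q=-833/16); attach at lengths (97/32, 585/32); label the merged cluster DEGNOY
  updated: d(DEGNOY,R)=151/32
iteration 6: select DEGNOY,R (d=151/32); attach at lengths (151/64, 151/64); label the merged cluster DEGNORY
final tree: ((((D:337/24,(G:67/16,O:-19/16):263/24):153/32,Y:63/32):97/32,(E:13/5,N:42/5):585/32):151/64,R:151/64)
total length: 2297/32

337/24,263/24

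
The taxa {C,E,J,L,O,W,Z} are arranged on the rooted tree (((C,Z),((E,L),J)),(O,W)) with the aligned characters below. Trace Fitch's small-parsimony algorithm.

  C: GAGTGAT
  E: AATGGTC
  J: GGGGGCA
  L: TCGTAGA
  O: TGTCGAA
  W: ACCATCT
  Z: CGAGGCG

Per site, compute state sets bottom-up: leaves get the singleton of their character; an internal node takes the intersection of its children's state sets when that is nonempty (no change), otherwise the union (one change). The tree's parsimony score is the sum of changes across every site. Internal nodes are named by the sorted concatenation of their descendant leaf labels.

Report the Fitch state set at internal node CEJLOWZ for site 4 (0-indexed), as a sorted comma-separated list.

G

CZ@0: {G} ∪ {C} = {C,G} (union, +1)
EL@0: {A} ∪ {T} = {A,T} (union, +1)
EJL@0: {A,T} ∪ {G} = {A,G,T} (union, +1)
CEJLZ@0: {C,G} ∩ {A,G,T} = {G} (intersection, +0)
OW@0: {T} ∪ {A} = {A,T} (union, +1)
CEJLOWZ@0: {G} ∪ {A,T} = {A,G,T} (union, +1)
CZ@1: {A} ∪ {G} = {A,G} (union, +1)
EL@1: {A} ∪ {C} = {A,C} (union, +1)
EJL@1: {A,C} ∪ {G} = {A,C,G} (union, +1)
CEJLZ@1: {A,G} ∩ {A,C,G} = {A,G} (intersection, +0)
OW@1: {G} ∪ {C} = {C,G} (union, +1)
CEJLOWZ@1: {A,G} ∩ {C,G} = {G} (intersection, +0)
CZ@2: {G} ∪ {A} = {A,G} (union, +1)
EL@2: {T} ∪ {G} = {G,T} (union, +1)
EJL@2: {G,T} ∩ {G} = {G} (intersection, +0)
CEJLZ@2: {A,G} ∩ {G} = {G} (intersection, +0)
OW@2: {T} ∪ {C} = {C,T} (union, +1)
CEJLOWZ@2: {G} ∪ {C,T} = {C,G,T} (union, +1)
CZ@3: {T} ∪ {G} = {G,T} (union, +1)
EL@3: {G} ∪ {T} = {G,T} (union, +1)
EJL@3: {G,T} ∩ {G} = {G} (intersection, +0)
CEJLZ@3: {G,T} ∩ {G} = {G} (intersection, +0)
OW@3: {C} ∪ {A} = {A,C} (union, +1)
CEJLOWZ@3: {G} ∪ {A,C} = {A,C,G} (union, +1)
CZ@4: {G} ∩ {G} = {G} (intersection, +0)
EL@4: {G} ∪ {A} = {A,G} (union, +1)
EJL@4: {A,G} ∩ {G} = {G} (intersection, +0)
CEJLZ@4: {G} ∩ {G} = {G} (intersection, +0)
OW@4: {G} ∪ {T} = {G,T} (union, +1)
CEJLOWZ@4: {G} ∩ {G,T} = {G} (intersection, +0)
CZ@5: {A} ∪ {C} = {A,C} (union, +1)
EL@5: {T} ∪ {G} = {G,T} (union, +1)
EJL@5: {G,T} ∪ {C} = {C,G,T} (union, +1)
CEJLZ@5: {A,C} ∩ {C,G,T} = {C} (intersection, +0)
OW@5: {A} ∪ {C} = {A,C} (union, +1)
CEJLOWZ@5: {C} ∩ {A,C} = {C} (intersection, +0)
CZ@6: {T} ∪ {G} = {G,T} (union, +1)
EL@6: {C} ∪ {A} = {A,C} (union, +1)
EJL@6: {A,C} ∩ {A} = {A} (intersection, +0)
CEJLZ@6: {G,T} ∪ {A} = {A,G,T} (union, +1)
OW@6: {A} ∪ {T} = {A,T} (union, +1)
CEJLOWZ@6: {A,G,T} ∩ {A,T} = {A,T} (intersection, +0)
per-site changes: [5, 4, 4, 4, 2, 4, 4]; total = 27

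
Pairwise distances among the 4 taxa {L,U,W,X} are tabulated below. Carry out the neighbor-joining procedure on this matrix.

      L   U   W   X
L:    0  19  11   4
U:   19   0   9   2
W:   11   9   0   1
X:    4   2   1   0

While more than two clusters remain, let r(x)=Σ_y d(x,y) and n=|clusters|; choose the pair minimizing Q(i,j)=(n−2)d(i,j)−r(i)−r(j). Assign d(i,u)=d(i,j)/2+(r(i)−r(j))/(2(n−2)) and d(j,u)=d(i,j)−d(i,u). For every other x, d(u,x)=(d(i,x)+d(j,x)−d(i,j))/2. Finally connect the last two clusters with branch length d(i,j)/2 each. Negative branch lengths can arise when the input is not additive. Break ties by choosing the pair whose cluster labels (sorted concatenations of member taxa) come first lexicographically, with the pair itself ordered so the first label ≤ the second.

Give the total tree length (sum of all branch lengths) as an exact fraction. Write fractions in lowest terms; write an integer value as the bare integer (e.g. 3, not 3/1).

1. join L+W (d=11, Q=-33) ⇒ LW; edges |L|=35/4, |W|=9/4
  updated: d(LW,U)=17/2, d(LW,X)=-3
2. join LW+U (d=17/2, Q=-15/2) ⇒ LUW; edges |LW|=7/4, |U|=27/4
  updated: d(LUW,X)=-19/4
3. join LUW+X (d=-19/4) ⇒ LUWX; edges |LUW|=-19/8, |X|=-19/8
final tree: (((L:35/4,W:9/4):7/4,U:27/4):-19/8,X:-19/8)
total length: 59/4

59/4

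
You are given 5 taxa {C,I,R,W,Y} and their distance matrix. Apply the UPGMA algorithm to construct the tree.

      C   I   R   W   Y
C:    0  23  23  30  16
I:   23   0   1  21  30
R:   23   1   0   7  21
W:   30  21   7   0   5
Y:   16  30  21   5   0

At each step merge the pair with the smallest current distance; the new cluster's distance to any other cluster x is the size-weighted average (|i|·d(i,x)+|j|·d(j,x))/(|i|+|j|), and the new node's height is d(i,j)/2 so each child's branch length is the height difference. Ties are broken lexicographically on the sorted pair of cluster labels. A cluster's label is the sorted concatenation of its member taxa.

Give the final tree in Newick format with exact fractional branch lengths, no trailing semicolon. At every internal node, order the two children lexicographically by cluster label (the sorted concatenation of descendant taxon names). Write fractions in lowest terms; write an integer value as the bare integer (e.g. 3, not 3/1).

(C:23/2,((I:1/2,R:1/2):75/8,(W:5/2,Y:5/2):59/8):13/8)

iteration 1: select I,R (d=1); attach at lengths (1/2, 1/2); label the merged cluster IR
  updated: d(C,IR)=23, d(IR,W)=14, d(IR,Y)=51/2
iteration 2: select W,Y (d=5); attach at lengths (5/2, 5/2); label the merged cluster WY
  updated: d(C,WY)=23, d(IR,WY)=79/4
iteration 3: select IR,WY (d=79/4); attach at lengths (75/8, 59/8); label the merged cluster IRWY
  updated: d(C,IRWY)=23
iteration 4: select C,IRWY (d=23); attach at lengths (23/2, 13/8); label the merged cluster CIRWY
final tree: (C:23/2,((I:1/2,R:1/2):75/8,(W:5/2,Y:5/2):59/8):13/8)
total length: 287/8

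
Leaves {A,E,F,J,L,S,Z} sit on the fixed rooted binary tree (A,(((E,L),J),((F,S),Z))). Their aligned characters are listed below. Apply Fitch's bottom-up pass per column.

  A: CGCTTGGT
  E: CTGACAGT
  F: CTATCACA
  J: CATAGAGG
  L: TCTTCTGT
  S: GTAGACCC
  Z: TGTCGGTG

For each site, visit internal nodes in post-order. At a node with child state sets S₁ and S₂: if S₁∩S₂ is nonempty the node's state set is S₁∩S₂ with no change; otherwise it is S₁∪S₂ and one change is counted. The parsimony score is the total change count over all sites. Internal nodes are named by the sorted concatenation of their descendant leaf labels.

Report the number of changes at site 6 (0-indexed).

2

[col 0] EL: children E:{C}, L:{T} ∪→ {C,T}; cost 1
[col 0] EJL: children EL:{C,T}, J:{C} ∩→ {C}; cost 0
[col 0] FS: children F:{C}, S:{G} ∪→ {C,G}; cost 1
[col 0] FSZ: children FS:{C,G}, Z:{T} ∪→ {C,G,T}; cost 1
[col 0] EFJLSZ: children EJL:{C}, FSZ:{C,G,T} ∩→ {C}; cost 0
[col 0] AEFJLSZ: children A:{C}, EFJLSZ:{C} ∩→ {C}; cost 0
[col 1] EL: children E:{T}, L:{C} ∪→ {C,T}; cost 1
[col 1] EJL: children EL:{C,T}, J:{A} ∪→ {A,C,T}; cost 1
[col 1] FS: children F:{T}, S:{T} ∩→ {T}; cost 0
[col 1] FSZ: children FS:{T}, Z:{G} ∪→ {G,T}; cost 1
[col 1] EFJLSZ: children EJL:{A,C,T}, FSZ:{G,T} ∩→ {T}; cost 0
[col 1] AEFJLSZ: children A:{G}, EFJLSZ:{T} ∪→ {G,T}; cost 1
[col 2] EL: children E:{G}, L:{T} ∪→ {G,T}; cost 1
[col 2] EJL: children EL:{G,T}, J:{T} ∩→ {T}; cost 0
[col 2] FS: children F:{A}, S:{A} ∩→ {A}; cost 0
[col 2] FSZ: children FS:{A}, Z:{T} ∪→ {A,T}; cost 1
[col 2] EFJLSZ: children EJL:{T}, FSZ:{A,T} ∩→ {T}; cost 0
[col 2] AEFJLSZ: children A:{C}, EFJLSZ:{T} ∪→ {C,T}; cost 1
[col 3] EL: children E:{A}, L:{T} ∪→ {A,T}; cost 1
[col 3] EJL: children EL:{A,T}, J:{A} ∩→ {A}; cost 0
[col 3] FS: children F:{T}, S:{G} ∪→ {G,T}; cost 1
[col 3] FSZ: children FS:{G,T}, Z:{C} ∪→ {C,G,T}; cost 1
[col 3] EFJLSZ: children EJL:{A}, FSZ:{C,G,T} ∪→ {A,C,G,T}; cost 1
[col 3] AEFJLSZ: children A:{T}, EFJLSZ:{A,C,G,T} ∩→ {T}; cost 0
[col 4] EL: children E:{C}, L:{C} ∩→ {C}; cost 0
[col 4] EJL: children EL:{C}, J:{G} ∪→ {C,G}; cost 1
[col 4] FS: children F:{C}, S:{A} ∪→ {A,C}; cost 1
[col 4] FSZ: children FS:{A,C}, Z:{G} ∪→ {A,C,G}; cost 1
[col 4] EFJLSZ: children EJL:{C,G}, FSZ:{A,C,G} ∩→ {C,G}; cost 0
[col 4] AEFJLSZ: children A:{T}, EFJLSZ:{C,G} ∪→ {C,G,T}; cost 1
[col 5] EL: children E:{A}, L:{T} ∪→ {A,T}; cost 1
[col 5] EJL: children EL:{A,T}, J:{A} ∩→ {A}; cost 0
[col 5] FS: children F:{A}, S:{C} ∪→ {A,C}; cost 1
[col 5] FSZ: children FS:{A,C}, Z:{G} ∪→ {A,C,G}; cost 1
[col 5] EFJLSZ: children EJL:{A}, FSZ:{A,C,G} ∩→ {A}; cost 0
[col 5] AEFJLSZ: children A:{G}, EFJLSZ:{A} ∪→ {A,G}; cost 1
[col 6] EL: children E:{G}, L:{G} ∩→ {G}; cost 0
[col 6] EJL: children EL:{G}, J:{G} ∩→ {G}; cost 0
[col 6] FS: children F:{C}, S:{C} ∩→ {C}; cost 0
[col 6] FSZ: children FS:{C}, Z:{T} ∪→ {C,T}; cost 1
[col 6] EFJLSZ: children EJL:{G}, FSZ:{C,T} ∪→ {C,G,T}; cost 1
[col 6] AEFJLSZ: children A:{G}, EFJLSZ:{C,G,T} ∩→ {G}; cost 0
[col 7] EL: children E:{T}, L:{T} ∩→ {T}; cost 0
[col 7] EJL: children EL:{T}, J:{G} ∪→ {G,T}; cost 1
[col 7] FS: children F:{A}, S:{C} ∪→ {A,C}; cost 1
[col 7] FSZ: children FS:{A,C}, Z:{G} ∪→ {A,C,G}; cost 1
[col 7] EFJLSZ: children EJL:{G,T}, FSZ:{A,C,G} ∩→ {G}; cost 0
[col 7] AEFJLSZ: children A:{T}, EFJLSZ:{G} ∪→ {G,T}; cost 1
per-site changes: [3, 4, 3, 4, 4, 4, 2, 4]; total = 28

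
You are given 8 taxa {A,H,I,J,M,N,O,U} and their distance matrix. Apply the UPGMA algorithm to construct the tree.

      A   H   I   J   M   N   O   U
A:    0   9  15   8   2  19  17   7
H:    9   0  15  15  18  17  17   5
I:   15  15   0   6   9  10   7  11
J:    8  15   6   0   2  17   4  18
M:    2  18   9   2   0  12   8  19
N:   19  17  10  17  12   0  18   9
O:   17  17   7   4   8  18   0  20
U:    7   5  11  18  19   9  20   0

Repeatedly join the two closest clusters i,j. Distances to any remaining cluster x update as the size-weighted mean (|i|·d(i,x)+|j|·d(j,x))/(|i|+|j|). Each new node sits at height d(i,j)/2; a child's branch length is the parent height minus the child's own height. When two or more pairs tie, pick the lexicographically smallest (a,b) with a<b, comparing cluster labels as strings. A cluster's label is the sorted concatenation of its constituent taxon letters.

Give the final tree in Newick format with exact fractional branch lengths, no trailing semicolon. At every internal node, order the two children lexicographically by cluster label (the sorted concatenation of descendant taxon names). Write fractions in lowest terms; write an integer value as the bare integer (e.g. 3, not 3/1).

iteration 1: select A,M (d=2); attach at lengths (1, 1); label the merged cluster AM
  updated: d(AM,H)=27/2, d(AM,I)=12, d(AM,J)=5, d(AM,N)=31/2, d(AM,O)=25/2, d(AM,U)=13
iteration 2: select J,O (d=4); attach at lengths (2, 2); label the merged cluster JO
  updated: d(AM,JO)=35/4, d(H,JO)=16, d(I,JO)=13/2, d(JO,N)=35/2, d(JO,U)=19
iteration 3: select H,U (d=5); attach at lengths (5/2, 5/2); label the merged cluster HU
  updated: d(AM,HU)=53/4, d(HU,I)=13, d(HU,JO)=35/2, d(HU,N)=13
iteration 4: select I,JO (d=13/2); attach at lengths (13/4, 5/4); label the merged cluster IJO
  updated: d(AM,IJO)=59/6, d(HU,IJO)=16, d(IJO,N)=15
iteration 5: select AM,IJO (d=59/6); attach at lengths (47/12, 5/3); label the merged cluster AIJMO
  updated: d(AIJMO,HU)=149/10, d(AIJMO,N)=76/5
iteration 6: select HU,N (d=13); attach at lengths (4, 13/2); label the merged cluster HNU
  updated: d(AIJMO,HNU)=15
iteration 7: select AIJMO,HNU (d=15); attach at lengths (31/12, 1); label the merged cluster AHIJMNOU
final tree: (((A:1,M:1):47/12,(I:13/4,(J:2,O:2):5/4):5/3):31/12,((H:5/2,U:5/2):4,N:13/2):1)
total length: 211/6

(((A:1,M:1):47/12,(I:13/4,(J:2,O:2):5/4):5/3):31/12,((H:5/2,U:5/2):4,N:13/2):1)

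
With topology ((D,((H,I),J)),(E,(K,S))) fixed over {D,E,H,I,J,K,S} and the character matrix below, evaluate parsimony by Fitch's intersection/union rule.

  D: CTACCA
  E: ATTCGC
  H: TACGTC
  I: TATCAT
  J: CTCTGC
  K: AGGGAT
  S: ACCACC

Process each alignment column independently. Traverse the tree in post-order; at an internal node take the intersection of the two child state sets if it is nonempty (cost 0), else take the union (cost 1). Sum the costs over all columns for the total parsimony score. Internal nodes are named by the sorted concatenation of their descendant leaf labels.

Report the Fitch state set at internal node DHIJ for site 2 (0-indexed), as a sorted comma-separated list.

A,C

HI@0: {T} ∩ {T} = {T} (intersection, +0)
HIJ@0: {T} ∪ {C} = {C,T} (union, +1)
DHIJ@0: {C} ∩ {C,T} = {C} (intersection, +0)
KS@0: {A} ∩ {A} = {A} (intersection, +0)
EKS@0: {A} ∩ {A} = {A} (intersection, +0)
DEHIJKS@0: {C} ∪ {A} = {A,C} (union, +1)
HI@1: {A} ∩ {A} = {A} (intersection, +0)
HIJ@1: {A} ∪ {T} = {A,T} (union, +1)
DHIJ@1: {T} ∩ {A,T} = {T} (intersection, +0)
KS@1: {G} ∪ {C} = {C,G} (union, +1)
EKS@1: {T} ∪ {C,G} = {C,G,T} (union, +1)
DEHIJKS@1: {T} ∩ {C,G,T} = {T} (intersection, +0)
HI@2: {C} ∪ {T} = {C,T} (union, +1)
HIJ@2: {C,T} ∩ {C} = {C} (intersection, +0)
DHIJ@2: {A} ∪ {C} = {A,C} (union, +1)
KS@2: {G} ∪ {C} = {C,G} (union, +1)
EKS@2: {T} ∪ {C,G} = {C,G,T} (union, +1)
DEHIJKS@2: {A,C} ∩ {C,G,T} = {C} (intersection, +0)
HI@3: {G} ∪ {C} = {C,G} (union, +1)
HIJ@3: {C,G} ∪ {T} = {C,G,T} (union, +1)
DHIJ@3: {C} ∩ {C,G,T} = {C} (intersection, +0)
KS@3: {G} ∪ {A} = {A,G} (union, +1)
EKS@3: {C} ∪ {A,G} = {A,C,G} (union, +1)
DEHIJKS@3: {C} ∩ {A,C,G} = {C} (intersection, +0)
HI@4: {T} ∪ {A} = {A,T} (union, +1)
HIJ@4: {A,T} ∪ {G} = {A,G,T} (union, +1)
DHIJ@4: {C} ∪ {A,G,T} = {A,C,G,T} (union, +1)
KS@4: {A} ∪ {C} = {A,C} (union, +1)
EKS@4: {G} ∪ {A,C} = {A,C,G} (union, +1)
DEHIJKS@4: {A,C,G,T} ∩ {A,C,G} = {A,C,G} (intersection, +0)
HI@5: {C} ∪ {T} = {C,T} (union, +1)
HIJ@5: {C,T} ∩ {C} = {C} (intersection, +0)
DHIJ@5: {A} ∪ {C} = {A,C} (union, +1)
KS@5: {T} ∪ {C} = {C,T} (union, +1)
EKS@5: {C} ∩ {C,T} = {C} (intersection, +0)
DEHIJKS@5: {A,C} ∩ {C} = {C} (intersection, +0)
per-site changes: [2, 3, 4, 4, 5, 3]; total = 21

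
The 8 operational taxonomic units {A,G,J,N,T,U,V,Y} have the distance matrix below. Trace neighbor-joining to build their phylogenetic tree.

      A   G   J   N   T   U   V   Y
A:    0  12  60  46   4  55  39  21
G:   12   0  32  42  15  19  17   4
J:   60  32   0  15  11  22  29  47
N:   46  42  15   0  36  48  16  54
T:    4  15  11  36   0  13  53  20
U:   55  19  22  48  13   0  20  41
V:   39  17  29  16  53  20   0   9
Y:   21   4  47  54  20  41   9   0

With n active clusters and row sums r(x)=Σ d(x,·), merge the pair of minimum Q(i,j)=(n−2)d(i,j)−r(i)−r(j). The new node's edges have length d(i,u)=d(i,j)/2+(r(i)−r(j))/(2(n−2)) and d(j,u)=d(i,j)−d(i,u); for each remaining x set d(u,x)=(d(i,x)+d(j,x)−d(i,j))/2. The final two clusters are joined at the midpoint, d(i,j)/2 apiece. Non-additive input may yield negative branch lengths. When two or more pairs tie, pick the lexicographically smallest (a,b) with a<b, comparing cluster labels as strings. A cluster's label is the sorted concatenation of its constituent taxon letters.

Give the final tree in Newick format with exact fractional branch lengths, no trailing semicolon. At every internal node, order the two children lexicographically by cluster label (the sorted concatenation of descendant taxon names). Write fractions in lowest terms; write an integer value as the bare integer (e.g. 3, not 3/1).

((((A:151/20,T:-71/20):175/16,(((J:49/12,N:131/12):395/32,V:85/32):53/16,U:207/16):91/8):33/16,G:-91/32):219/64,Y:219/64)

1. join J+N (d=15, Q=-383) ⇒ JN; edges |J|=49/12, |N|=131/12
  updated: d(A,JN)=91/2, d(G,JN)=59/2, d(JN,T)=16, d(JN,U)=55/2, d(JN,V)=15, d(JN,Y)=43
2. join A+T (d=4, Q=-555/2) ⇒ AT; edges |A|=151/20, |T|=-71/20
  updated: d(AT,G)=23/2, d(AT,JN)=115/4, d(AT,U)=32, d(AT,V)=44, d(AT,Y)=37/2
3. join JN+V (d=15, Q=-755/4) ⇒ JNV; edges |JN|=395/32, |V|=85/32
  updated: d(AT,JNV)=231/8, d(G,JNV)=63/4, d(JNV,U)=65/4, d(JNV,Y)=37/2
4. join JNV+U (d=65/4, Q=-1111/8) ⇒ JNUV; edges |JNV|=53/16, |U|=207/16
  updated: d(AT,JNUV)=357/16, d(G,JNUV)=37/4, d(JNUV,Y)=173/8
5. join AT+JNUV (d=357/16, Q=-487/8) ⇒ AJNTUV; edges |AT|=175/16, |JNUV|=91/8
  updated: d(AJNTUV,G)=-25/32, d(AJNTUV,Y)=285/32
6. join AJNTUV+G (d=-25/32, Q=-97/8) ⇒ AGJNTUV; edges |AJNTUV|=33/16, |G|=-91/32
  updated: d(AGJNTUV,Y)=219/32
7. join AGJNTUV+Y (d=219/32) ⇒ AGJNTUVY; edges |AGJNTUV|=219/64, |Y|=219/64
final tree: ((((A:151/20,T:-71/20):175/16,(((J:49/12,N:131/12):395/32,V:85/32):53/16,U:207/16):91/8):33/16,G:-91/32):219/64,Y:219/64)
total length: 629/8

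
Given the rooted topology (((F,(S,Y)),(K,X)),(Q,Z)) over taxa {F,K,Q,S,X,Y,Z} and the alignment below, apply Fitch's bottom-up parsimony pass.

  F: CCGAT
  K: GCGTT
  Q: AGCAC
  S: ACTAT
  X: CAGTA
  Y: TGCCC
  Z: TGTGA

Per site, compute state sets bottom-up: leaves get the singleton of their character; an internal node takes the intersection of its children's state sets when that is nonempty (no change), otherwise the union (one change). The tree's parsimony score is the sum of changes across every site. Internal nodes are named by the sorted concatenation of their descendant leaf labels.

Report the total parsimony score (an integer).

19

site 0, node SY: S={A} ∪ Y={T} → {A,T} (+1)
site 0, node FSY: F={C} ∪ SY={A,T} → {A,C,T} (+1)
site 0, node KX: K={G} ∪ X={C} → {C,G} (+1)
site 0, node FKSXY: FSY={A,C,T} ∩ KX={C,G} → {C} (+0)
site 0, node QZ: Q={A} ∪ Z={T} → {A,T} (+1)
site 0, node FKQSXYZ: FKSXY={C} ∪ QZ={A,T} → {A,C,T} (+1)
site 1, node SY: S={C} ∪ Y={G} → {C,G} (+1)
site 1, node FSY: F={C} ∩ SY={C,G} → {C} (+0)
site 1, node KX: K={C} ∪ X={A} → {A,C} (+1)
site 1, node FKSXY: FSY={C} ∩ KX={A,C} → {C} (+0)
site 1, node QZ: Q={G} ∩ Z={G} → {G} (+0)
site 1, node FKQSXYZ: FKSXY={C} ∪ QZ={G} → {C,G} (+1)
site 2, node SY: S={T} ∪ Y={C} → {C,T} (+1)
site 2, node FSY: F={G} ∪ SY={C,T} → {C,G,T} (+1)
site 2, node KX: K={G} ∩ X={G} → {G} (+0)
site 2, node FKSXY: FSY={C,G,T} ∩ KX={G} → {G} (+0)
site 2, node QZ: Q={C} ∪ Z={T} → {C,T} (+1)
site 2, node FKQSXYZ: FKSXY={G} ∪ QZ={C,T} → {C,G,T} (+1)
site 3, node SY: S={A} ∪ Y={C} → {A,C} (+1)
site 3, node FSY: F={A} ∩ SY={A,C} → {A} (+0)
site 3, node KX: K={T} ∩ X={T} → {T} (+0)
site 3, node FKSXY: FSY={A} ∪ KX={T} → {A,T} (+1)
site 3, node QZ: Q={A} ∪ Z={G} → {A,G} (+1)
site 3, node FKQSXYZ: FKSXY={A,T} ∩ QZ={A,G} → {A} (+0)
site 4, node SY: S={T} ∪ Y={C} → {C,T} (+1)
site 4, node FSY: F={T} ∩ SY={C,T} → {T} (+0)
site 4, node KX: K={T} ∪ X={A} → {A,T} (+1)
site 4, node FKSXY: FSY={T} ∩ KX={A,T} → {T} (+0)
site 4, node QZ: Q={C} ∪ Z={A} → {A,C} (+1)
site 4, node FKQSXYZ: FKSXY={T} ∪ QZ={A,C} → {A,C,T} (+1)
per-site changes: [5, 3, 4, 3, 4]; total = 19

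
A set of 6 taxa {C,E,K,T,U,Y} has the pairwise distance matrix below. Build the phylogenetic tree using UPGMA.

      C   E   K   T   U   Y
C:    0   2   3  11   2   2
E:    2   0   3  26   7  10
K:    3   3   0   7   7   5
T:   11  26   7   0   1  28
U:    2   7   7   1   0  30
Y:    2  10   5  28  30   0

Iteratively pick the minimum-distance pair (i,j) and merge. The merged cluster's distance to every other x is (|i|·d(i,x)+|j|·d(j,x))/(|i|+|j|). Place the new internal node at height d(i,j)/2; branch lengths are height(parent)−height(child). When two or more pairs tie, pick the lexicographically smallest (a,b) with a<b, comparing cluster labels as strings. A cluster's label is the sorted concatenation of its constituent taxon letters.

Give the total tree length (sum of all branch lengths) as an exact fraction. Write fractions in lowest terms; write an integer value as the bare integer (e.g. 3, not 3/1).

iteration 1: select T,U (d=1); attach at lengths (1/2, 1/2); label the merged cluster TU
  updated: d(C,TU)=13/2, d(E,TU)=33/2, d(K,TU)=7, d(TU,Y)=29
iteration 2: select C,E (d=2); attach at lengths (1, 1); label the merged cluster CE
  updated: d(CE,K)=3, d(CE,TU)=23/2, d(CE,Y)=6
iteration 3: select CE,K (d=3); attach at lengths (1/2, 3/2); label the merged cluster CEK
  updated: d(CEK,TU)=10, d(CEK,Y)=17/3
iteration 4: select CEK,Y (d=17/3); attach at lengths (4/3, 17/6); label the merged cluster CEKY
  updated: d(CEKY,TU)=59/4
iteration 5: select CEKY,TU (d=59/4); attach at lengths (109/24, 55/8); label the merged cluster CEKTUY
final tree: ((((C:1,E:1):1/2,K:3/2):4/3,Y:17/6):109/24,(T:1/2,U:1/2):55/8)
total length: 247/12

247/12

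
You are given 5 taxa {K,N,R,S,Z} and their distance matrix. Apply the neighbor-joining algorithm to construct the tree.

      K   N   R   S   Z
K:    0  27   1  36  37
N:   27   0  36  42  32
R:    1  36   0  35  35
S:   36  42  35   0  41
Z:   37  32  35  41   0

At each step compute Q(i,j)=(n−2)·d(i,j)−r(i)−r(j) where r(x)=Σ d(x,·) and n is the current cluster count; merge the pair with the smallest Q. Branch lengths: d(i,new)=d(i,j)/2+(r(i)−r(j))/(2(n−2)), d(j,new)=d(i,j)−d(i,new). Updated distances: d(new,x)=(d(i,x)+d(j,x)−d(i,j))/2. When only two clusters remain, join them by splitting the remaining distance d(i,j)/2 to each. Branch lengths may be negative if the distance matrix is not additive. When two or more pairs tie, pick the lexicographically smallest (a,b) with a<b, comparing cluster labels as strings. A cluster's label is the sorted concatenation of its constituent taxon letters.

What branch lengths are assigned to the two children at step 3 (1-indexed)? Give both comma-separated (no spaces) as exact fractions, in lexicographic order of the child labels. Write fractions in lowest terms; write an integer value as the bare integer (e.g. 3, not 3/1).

1. join K+R (d=1, Q=-205) ⇒ KR; edges |K|=-1/2, |R|=3/2
  updated: d(KR,N)=31, d(KR,S)=35, d(KR,Z)=71/2
2. join KR+S (d=35, Q=-299/2) ⇒ KRS; edges |KR|=107/8, |S|=173/8
  updated: d(KRS,N)=19, d(KRS,Z)=83/4
3. join KRS+N (d=19, Q=-287/4) ⇒ KNRS; edges |KRS|=31/8, |N|=121/8
  updated: d(KNRS,Z)=135/8
4. join KNRS+Z (d=135/8) ⇒ KNRSZ; edges |KNRS|=135/16, |Z|=135/16
final tree: ((((K:-1/2,R:3/2):107/8,S:173/8):31/8,N:121/8):135/16,Z:135/16)
total length: 575/8

31/8,121/8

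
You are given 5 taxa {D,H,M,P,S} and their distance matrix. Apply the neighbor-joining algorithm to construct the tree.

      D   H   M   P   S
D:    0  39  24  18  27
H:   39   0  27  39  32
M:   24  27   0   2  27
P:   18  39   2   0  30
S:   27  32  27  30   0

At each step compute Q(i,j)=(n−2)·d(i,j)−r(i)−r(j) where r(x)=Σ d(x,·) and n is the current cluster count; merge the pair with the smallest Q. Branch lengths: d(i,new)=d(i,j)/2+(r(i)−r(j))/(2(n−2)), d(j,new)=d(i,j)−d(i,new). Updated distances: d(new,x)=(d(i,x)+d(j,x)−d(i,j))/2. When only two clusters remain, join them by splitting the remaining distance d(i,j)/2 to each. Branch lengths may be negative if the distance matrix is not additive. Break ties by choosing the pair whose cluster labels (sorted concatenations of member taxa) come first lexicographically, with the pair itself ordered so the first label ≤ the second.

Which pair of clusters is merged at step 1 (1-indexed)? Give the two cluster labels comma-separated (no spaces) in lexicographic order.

1. join M+P (d=2, Q=-163) ⇒ MP; edges |M|=-1/2, |P|=5/2
  updated: d(D,MP)=20, d(H,MP)=32, d(MP,S)=55/2
2. join D+MP (d=20, Q=-251/2) ⇒ DMP; edges |D|=93/8, |MP|=67/8
  updated: d(DMP,H)=51/2, d(DMP,S)=69/4
3. join DMP+H (d=51/2, Q=-299/4) ⇒ DHMP; edges |DMP|=43/8, |H|=161/8
  updated: d(DHMP,S)=95/8
4. join DHMP+S (d=95/8) ⇒ DHMPS; edges |DHMP|=95/16, |S|=95/16
final tree: (((D:93/8,(M:-1/2,P:5/2):67/8):43/8,H:161/8):95/16,S:95/16)
total length: 475/8

M,P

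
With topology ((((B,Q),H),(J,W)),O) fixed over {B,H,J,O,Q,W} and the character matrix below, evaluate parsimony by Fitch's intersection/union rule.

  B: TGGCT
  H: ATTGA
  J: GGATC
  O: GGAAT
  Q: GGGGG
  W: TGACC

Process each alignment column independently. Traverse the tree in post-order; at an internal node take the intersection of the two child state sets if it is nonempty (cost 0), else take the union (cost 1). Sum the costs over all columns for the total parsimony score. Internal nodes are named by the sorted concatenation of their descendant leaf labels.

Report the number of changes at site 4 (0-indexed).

3

[col 0] BQ: children B:{T}, Q:{G} ∪→ {G,T}; cost 1
[col 0] BHQ: children BQ:{G,T}, H:{A} ∪→ {A,G,T}; cost 1
[col 0] JW: children J:{G}, W:{T} ∪→ {G,T}; cost 1
[col 0] BHJQW: children BHQ:{A,G,T}, JW:{G,T} ∩→ {G,T}; cost 0
[col 0] BHJOQW: children BHJQW:{G,T}, O:{G} ∩→ {G}; cost 0
[col 1] BQ: children B:{G}, Q:{G} ∩→ {G}; cost 0
[col 1] BHQ: children BQ:{G}, H:{T} ∪→ {G,T}; cost 1
[col 1] JW: children J:{G}, W:{G} ∩→ {G}; cost 0
[col 1] BHJQW: children BHQ:{G,T}, JW:{G} ∩→ {G}; cost 0
[col 1] BHJOQW: children BHJQW:{G}, O:{G} ∩→ {G}; cost 0
[col 2] BQ: children B:{G}, Q:{G} ∩→ {G}; cost 0
[col 2] BHQ: children BQ:{G}, H:{T} ∪→ {G,T}; cost 1
[col 2] JW: children J:{A}, W:{A} ∩→ {A}; cost 0
[col 2] BHJQW: children BHQ:{G,T}, JW:{A} ∪→ {A,G,T}; cost 1
[col 2] BHJOQW: children BHJQW:{A,G,T}, O:{A} ∩→ {A}; cost 0
[col 3] BQ: children B:{C}, Q:{G} ∪→ {C,G}; cost 1
[col 3] BHQ: children BQ:{C,G}, H:{G} ∩→ {G}; cost 0
[col 3] JW: children J:{T}, W:{C} ∪→ {C,T}; cost 1
[col 3] BHJQW: children BHQ:{G}, JW:{C,T} ∪→ {C,G,T}; cost 1
[col 3] BHJOQW: children BHJQW:{C,G,T}, O:{A} ∪→ {A,C,G,T}; cost 1
[col 4] BQ: children B:{T}, Q:{G} ∪→ {G,T}; cost 1
[col 4] BHQ: children BQ:{G,T}, H:{A} ∪→ {A,G,T}; cost 1
[col 4] JW: children J:{C}, W:{C} ∩→ {C}; cost 0
[col 4] BHJQW: children BHQ:{A,G,T}, JW:{C} ∪→ {A,C,G,T}; cost 1
[col 4] BHJOQW: children BHJQW:{A,C,G,T}, O:{T} ∩→ {T}; cost 0
per-site changes: [3, 1, 2, 4, 3]; total = 13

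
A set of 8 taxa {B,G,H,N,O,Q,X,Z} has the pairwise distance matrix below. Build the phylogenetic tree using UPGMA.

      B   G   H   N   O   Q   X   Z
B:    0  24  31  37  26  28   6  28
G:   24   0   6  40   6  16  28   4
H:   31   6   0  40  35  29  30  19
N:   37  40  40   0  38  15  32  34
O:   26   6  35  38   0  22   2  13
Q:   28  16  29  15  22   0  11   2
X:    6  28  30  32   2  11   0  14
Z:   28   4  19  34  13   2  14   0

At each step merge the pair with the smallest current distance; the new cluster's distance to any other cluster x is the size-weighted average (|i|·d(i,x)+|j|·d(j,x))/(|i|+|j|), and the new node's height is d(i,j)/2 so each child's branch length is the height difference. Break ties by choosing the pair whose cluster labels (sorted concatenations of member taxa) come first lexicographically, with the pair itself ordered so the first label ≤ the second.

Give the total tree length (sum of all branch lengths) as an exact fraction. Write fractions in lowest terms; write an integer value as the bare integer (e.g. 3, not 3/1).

23039/336

iteration 1: select O,X (d=2); attach at lengths (1, 1); label the merged cluster OX
  updated: d(B,OX)=16, d(G,OX)=17, d(H,OX)=65/2, d(N,OX)=35, d(OX,Q)=33/2, d(OX,Z)=27/2
iteration 2: select Q,Z (d=2); attach at lengths (1, 1); label the merged cluster QZ
  updated: d(B,QZ)=28, d(G,QZ)=10, d(H,QZ)=24, d(N,QZ)=49/2, d(OX,QZ)=15
iteration 3: select G,H (d=6); attach at lengths (3, 3); label the merged cluster GH
  updated: d(B,GH)=55/2, d(GH,N)=40, d(GH,OX)=99/4, d(GH,QZ)=17
iteration 4: select OX,QZ (d=15); attach at lengths (13/2, 13/2); label the merged cluster OQXZ
  updated: d(B,OQXZ)=22, d(GH,OQXZ)=167/8, d(N,OQXZ)=119/4
iteration 5: select GH,OQXZ (d=167/8); attach at lengths (119/16, 47/16); label the merged cluster GHOQXZ
  updated: d(B,GHOQXZ)=143/6, d(GHOQXZ,N)=199/6
iteration 6: select B,GHOQXZ (d=143/6); attach at lengths (143/12, 71/48); label the merged cluster BGHOQXZ
  updated: d(BGHOQXZ,N)=236/7
iteration 7: select BGHOQXZ,N (d=236/7); attach at lengths (415/84, 118/7); label the merged cluster BGHNOQXZ
final tree: ((B:143/12,((G:3,H:3):119/16,((O:1,X:1):13/2,(Q:1,Z:1):13/2):47/16):71/48):415/84,N:118/7)
total length: 23039/336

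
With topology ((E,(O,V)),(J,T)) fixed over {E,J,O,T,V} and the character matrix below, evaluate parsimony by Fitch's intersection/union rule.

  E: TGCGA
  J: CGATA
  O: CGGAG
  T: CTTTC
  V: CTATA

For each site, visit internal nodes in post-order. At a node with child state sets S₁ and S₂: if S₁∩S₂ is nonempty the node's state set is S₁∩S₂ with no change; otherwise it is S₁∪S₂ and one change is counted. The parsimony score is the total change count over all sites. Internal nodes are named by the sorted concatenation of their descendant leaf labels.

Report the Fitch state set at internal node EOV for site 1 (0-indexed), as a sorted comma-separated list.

site 0, node OV: O={C} ∩ V={C} → {C} (+0)
site 0, node EOV: E={T} ∪ OV={C} → {C,T} (+1)
site 0, node JT: J={C} ∩ T={C} → {C} (+0)
site 0, node EJOTV: EOV={C,T} ∩ JT={C} → {C} (+0)
site 1, node OV: O={G} ∪ V={T} → {G,T} (+1)
site 1, node EOV: E={G} ∩ OV={G,T} → {G} (+0)
site 1, node JT: J={G} ∪ T={T} → {G,T} (+1)
site 1, node EJOTV: EOV={G} ∩ JT={G,T} → {G} (+0)
site 2, node OV: O={G} ∪ V={A} → {A,G} (+1)
site 2, node EOV: E={C} ∪ OV={A,G} → {A,C,G} (+1)
site 2, node JT: J={A} ∪ T={T} → {A,T} (+1)
site 2, node EJOTV: EOV={A,C,G} ∩ JT={A,T} → {A} (+0)
site 3, node OV: O={A} ∪ V={T} → {A,T} (+1)
site 3, node EOV: E={G} ∪ OV={A,T} → {A,G,T} (+1)
site 3, node JT: J={T} ∩ T={T} → {T} (+0)
site 3, node EJOTV: EOV={A,G,T} ∩ JT={T} → {T} (+0)
site 4, node OV: O={G} ∪ V={A} → {A,G} (+1)
site 4, node EOV: E={A} ∩ OV={A,G} → {A} (+0)
site 4, node JT: J={A} ∪ T={C} → {A,C} (+1)
site 4, node EJOTV: EOV={A} ∩ JT={A,C} → {A} (+0)
per-site changes: [1, 2, 3, 2, 2]; total = 10

G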